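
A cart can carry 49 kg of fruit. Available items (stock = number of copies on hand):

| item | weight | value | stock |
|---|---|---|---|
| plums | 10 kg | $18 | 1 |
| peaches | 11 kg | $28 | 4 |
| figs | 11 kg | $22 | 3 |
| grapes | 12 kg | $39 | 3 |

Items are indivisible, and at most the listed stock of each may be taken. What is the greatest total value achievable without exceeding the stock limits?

$145

Best selections within weight 49 and stock limits:
- 1×peaches + 3×grapes: weight 47, value 145
- 1×figs + 3×grapes: weight 47, value 139
- 1×plums + 3×grapes: weight 46, value 135
Best: $145.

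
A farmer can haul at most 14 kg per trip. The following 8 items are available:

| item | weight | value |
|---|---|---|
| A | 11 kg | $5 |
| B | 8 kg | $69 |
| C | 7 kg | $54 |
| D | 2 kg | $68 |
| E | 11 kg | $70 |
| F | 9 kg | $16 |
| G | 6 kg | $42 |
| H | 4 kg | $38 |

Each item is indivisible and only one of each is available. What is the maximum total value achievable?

$175

This is a 0/1 knapsack; check combinations near the capacity.
- B+D+H: weight 8+2+4=14, value 69+68+38=175
- C+D+H: weight 7+2+4=13, value 54+68+38=160
- D+G+H: weight 2+6+4=12, value 68+42+38=148
Best: $175.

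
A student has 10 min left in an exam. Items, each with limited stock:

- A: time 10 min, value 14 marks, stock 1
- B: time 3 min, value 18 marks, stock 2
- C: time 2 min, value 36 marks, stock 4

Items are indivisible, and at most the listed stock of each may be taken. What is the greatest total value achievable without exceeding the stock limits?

Top feasible selections:
- 4×C: time 8, value 144
- 1×B + 3×C: time 9, value 126
- 3×C: time 6, value 108
Best: 144 marks.

144 marks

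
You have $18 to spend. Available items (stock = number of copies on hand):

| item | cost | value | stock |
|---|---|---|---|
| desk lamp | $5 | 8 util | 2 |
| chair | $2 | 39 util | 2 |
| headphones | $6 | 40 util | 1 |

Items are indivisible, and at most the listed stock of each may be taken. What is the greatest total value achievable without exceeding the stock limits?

Top feasible selections:
- 1×desk lamp + 2×chair + 1×headphones: cost 15, value 126
- 2×chair + 1×headphones: cost 10, value 118
- 2×desk lamp + 1×chair + 1×headphones: cost 18, value 95
- 2×desk lamp + 2×chair: cost 14, value 94
Best: 126 util.

126 util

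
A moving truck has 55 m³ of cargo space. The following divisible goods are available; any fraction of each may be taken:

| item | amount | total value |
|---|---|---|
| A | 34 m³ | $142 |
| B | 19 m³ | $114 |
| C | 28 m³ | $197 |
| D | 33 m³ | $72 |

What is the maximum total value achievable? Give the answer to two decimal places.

344.41

Take in order of value per unit:
- C (197/28 per unit): all 28 → value 197, running total 197.00
- B (114/19 per unit): all 19 → value 114, running total 311.00
- A (142/34 per unit): 8 of 34 → value 8×142/34 = 33.4118, running total 344.41
Total 344.41.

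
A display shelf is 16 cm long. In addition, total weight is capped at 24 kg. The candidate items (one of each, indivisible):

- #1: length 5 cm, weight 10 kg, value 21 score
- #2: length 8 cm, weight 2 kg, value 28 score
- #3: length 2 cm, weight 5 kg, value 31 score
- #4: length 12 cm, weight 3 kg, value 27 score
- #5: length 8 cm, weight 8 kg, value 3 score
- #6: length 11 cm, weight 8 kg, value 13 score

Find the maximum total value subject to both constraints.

80 score

Feasible sets respecting both limits:
- #1+#2+#3: length 15, weight 17, value 80
- #2+#3: length 10, weight 7, value 59
- #3+#4: length 14, weight 8, value 58
Best: 80 score.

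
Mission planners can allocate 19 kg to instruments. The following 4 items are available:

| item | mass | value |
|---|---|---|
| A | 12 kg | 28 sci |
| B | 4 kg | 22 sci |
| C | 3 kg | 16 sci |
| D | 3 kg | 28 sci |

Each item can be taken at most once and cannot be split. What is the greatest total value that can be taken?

Check high-value combinations within 19 kg:
- A+B+D: mass 12+4+3=19, value 28+22+28=78
- A+C+D: mass 12+3+3=18, value 28+16+28=72
- B+C+D: mass 4+3+3=10, value 22+16+28=66
- A+B+C: mass 12+4+3=19, value 28+22+16=66
- A+D: mass 12+3=15, value 28+28=56
Best: 78 sci.

78 sci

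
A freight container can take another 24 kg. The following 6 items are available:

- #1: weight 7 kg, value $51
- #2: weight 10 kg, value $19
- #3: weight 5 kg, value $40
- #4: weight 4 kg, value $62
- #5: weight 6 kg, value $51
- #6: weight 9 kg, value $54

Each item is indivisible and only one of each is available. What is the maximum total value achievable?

This is a 0/1 knapsack; check combinations near the capacity.
- #3+#4+#5+#6: weight 5+4+6+9=24, value 40+62+51+54=207
- #1+#3+#4+#5: weight 7+5+4+6=22, value 51+40+62+51=204
- #4+#5+#6: weight 4+6+9=19, value 62+51+54=167
Best: $207.

$207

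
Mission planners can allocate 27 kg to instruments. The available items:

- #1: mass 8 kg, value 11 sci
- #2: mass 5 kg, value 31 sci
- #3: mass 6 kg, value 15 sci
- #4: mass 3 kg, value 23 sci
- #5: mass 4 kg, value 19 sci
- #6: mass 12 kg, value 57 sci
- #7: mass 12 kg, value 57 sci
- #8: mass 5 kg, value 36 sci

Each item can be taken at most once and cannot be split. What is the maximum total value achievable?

Check high-value combinations within 27 kg:
- #2+#4+#6+#8: mass 5+3+12+5=25, value 31+23+57+36=147
- #2+#4+#7+#8: mass 5+3+12+5=25, value 31+23+57+36=147
- #2+#5+#6+#8: mass 5+4+12+5=26, value 31+19+57+36=143
Best: 147 sci.

147 sci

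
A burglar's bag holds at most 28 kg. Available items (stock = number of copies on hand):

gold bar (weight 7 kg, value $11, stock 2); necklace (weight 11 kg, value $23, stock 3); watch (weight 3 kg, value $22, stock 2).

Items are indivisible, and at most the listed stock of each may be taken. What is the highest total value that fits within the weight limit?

$90

Best selections within weight 28 and stock limits:
- 2×necklace + 2×watch: weight 28, value 90
- 1×gold bar + 1×necklace + 2×watch: weight 24, value 78
Best: $90.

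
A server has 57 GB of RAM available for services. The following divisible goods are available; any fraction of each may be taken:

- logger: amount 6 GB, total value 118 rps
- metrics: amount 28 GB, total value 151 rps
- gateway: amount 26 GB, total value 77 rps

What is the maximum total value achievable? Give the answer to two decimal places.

Take in order of value per unit:
- logger (118/6 per unit): all 6 → value 118, running total 118.00
- metrics (151/28 per unit): all 28 → value 151, running total 269.00
- gateway (77/26 per unit): 23 of 26 → value 23×77/26 = 68.1154, running total 337.12
Total 337.12.

337.12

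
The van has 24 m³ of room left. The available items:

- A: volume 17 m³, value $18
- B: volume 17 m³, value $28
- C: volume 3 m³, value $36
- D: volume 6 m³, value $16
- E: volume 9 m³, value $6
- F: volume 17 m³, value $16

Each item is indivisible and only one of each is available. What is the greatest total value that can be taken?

Check high-value combinations within 24 m³:
- B+C: volume 17+3=20, value 28+36=64
- C+D+E: volume 3+6+9=18, value 36+16+6=58
- A+C: volume 17+3=20, value 18+36=54
- C+D: volume 3+6=9, value 36+16=52
Best: $64.

$64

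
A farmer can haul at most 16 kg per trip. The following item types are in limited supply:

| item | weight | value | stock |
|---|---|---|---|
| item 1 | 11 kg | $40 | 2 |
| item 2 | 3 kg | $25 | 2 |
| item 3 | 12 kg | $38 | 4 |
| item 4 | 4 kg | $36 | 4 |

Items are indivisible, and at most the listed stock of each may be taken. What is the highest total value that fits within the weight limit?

Best selections within weight 16 and stock limits:
- 4×item 4: weight 16, value 144
- 1×item 2 + 3×item 4: weight 15, value 133
- 2×item 2 + 2×item 4: weight 14, value 122
Best: $144.

$144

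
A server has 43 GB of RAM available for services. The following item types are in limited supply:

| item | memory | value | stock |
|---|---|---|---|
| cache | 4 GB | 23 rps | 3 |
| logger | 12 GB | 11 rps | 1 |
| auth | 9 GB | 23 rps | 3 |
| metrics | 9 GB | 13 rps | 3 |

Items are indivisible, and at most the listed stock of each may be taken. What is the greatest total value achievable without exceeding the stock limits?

138 rps

Best selections within memory 43 and stock limits:
- 3×cache + 3×auth: memory 39, value 138
- 3×cache + 2×auth + 1×metrics: memory 39, value 128
- 3×cache + 1×logger + 2×auth: memory 42, value 126
- 3×cache + 1×auth + 2×metrics: memory 39, value 118
Best: 138 rps.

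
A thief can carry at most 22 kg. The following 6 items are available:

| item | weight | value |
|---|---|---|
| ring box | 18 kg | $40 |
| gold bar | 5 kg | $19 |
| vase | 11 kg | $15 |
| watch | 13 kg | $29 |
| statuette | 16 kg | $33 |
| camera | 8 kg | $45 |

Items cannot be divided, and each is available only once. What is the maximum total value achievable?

$74

Check high-value combinations within 22 kg:
- watch+camera: weight 13+8=21, value 29+45=74
- gold bar+camera: weight 5+8=13, value 19+45=64
- vase+camera: weight 11+8=19, value 15+45=60
- gold bar+statuette: weight 5+16=21, value 19+33=52
Best: $74.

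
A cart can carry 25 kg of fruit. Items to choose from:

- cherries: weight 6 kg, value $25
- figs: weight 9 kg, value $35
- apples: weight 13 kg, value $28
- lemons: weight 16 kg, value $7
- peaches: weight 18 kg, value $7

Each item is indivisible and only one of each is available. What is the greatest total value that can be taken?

Check high-value combinations within 25 kg:
- figs+apples: weight 9+13=22, value 35+28=63
- cherries+figs: weight 6+9=15, value 25+35=60
- cherries+apples: weight 6+13=19, value 25+28=53
Best: $63.

$63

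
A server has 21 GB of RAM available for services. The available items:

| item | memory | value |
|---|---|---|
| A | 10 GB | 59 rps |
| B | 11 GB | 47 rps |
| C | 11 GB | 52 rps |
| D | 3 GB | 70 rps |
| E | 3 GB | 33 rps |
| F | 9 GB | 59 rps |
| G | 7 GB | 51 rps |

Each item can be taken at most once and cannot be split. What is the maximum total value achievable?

180 rps

Check high-value combinations within 21 GB:
- D+F+G: memory 3+9+7=19, value 70+59+51=180
- A+D+G: memory 10+3+7=20, value 59+70+51=180
- C+D+G: memory 11+3+7=21, value 52+70+51=173
Best: 180 rps.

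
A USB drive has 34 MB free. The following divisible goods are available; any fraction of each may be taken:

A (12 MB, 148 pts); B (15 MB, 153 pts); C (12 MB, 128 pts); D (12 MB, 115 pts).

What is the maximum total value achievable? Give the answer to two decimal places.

378.00

Take in order of value per unit:
- A (148/12 per unit): all 12 → value 148, running total 148.00
- C (128/12 per unit): all 12 → value 128, running total 276.00
- B (153/15 per unit): 10 of 15 → value 10×153/15 = 102.0000, running total 378.00
Total 378.00.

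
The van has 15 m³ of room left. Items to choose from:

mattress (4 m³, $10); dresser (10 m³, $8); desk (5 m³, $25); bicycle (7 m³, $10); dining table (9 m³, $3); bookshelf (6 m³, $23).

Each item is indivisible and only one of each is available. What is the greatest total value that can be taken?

Check high-value combinations within 15 m³:
- mattress+desk+bookshelf: volume 4+5+6=15, value 10+25+23=58
- desk+bookshelf: volume 5+6=11, value 25+23=48
- mattress+desk: volume 4+5=9, value 10+25=35
Best: $58.

$58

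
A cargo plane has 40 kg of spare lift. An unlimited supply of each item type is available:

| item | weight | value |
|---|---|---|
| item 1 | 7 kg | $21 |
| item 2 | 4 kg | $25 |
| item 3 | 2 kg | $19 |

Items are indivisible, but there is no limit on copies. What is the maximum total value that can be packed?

Best value-per-unit is item 3 at 19/2, and filling with it alone uses weight 20×2=40. No mix of the others beats 20×19 = 380.

$380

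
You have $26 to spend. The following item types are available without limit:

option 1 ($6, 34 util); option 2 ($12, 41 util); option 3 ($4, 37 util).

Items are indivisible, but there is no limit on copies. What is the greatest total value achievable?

Best value-per-unit is option 3 at 37/4, and filling with it alone uses cost 6×4=24. No mix of the others beats 6×37 = 222.

222 util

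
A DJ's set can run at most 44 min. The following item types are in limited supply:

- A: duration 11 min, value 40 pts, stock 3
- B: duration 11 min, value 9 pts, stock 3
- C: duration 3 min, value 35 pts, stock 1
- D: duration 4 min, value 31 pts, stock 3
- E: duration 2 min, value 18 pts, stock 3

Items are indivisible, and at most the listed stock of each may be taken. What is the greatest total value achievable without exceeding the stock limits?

262 pts

Top feasible selections:
- 2×A + 1×C + 3×D + 3×E: duration 43, value 262
- 2×A + 1×C + 3×D + 2×E: duration 41, value 244
Best: 262 pts.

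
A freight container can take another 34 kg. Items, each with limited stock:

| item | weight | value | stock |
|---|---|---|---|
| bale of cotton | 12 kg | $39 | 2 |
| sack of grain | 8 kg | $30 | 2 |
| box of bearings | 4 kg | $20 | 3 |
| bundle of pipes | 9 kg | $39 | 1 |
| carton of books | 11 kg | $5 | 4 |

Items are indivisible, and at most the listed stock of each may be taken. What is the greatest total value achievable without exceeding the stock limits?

$139

Best selections within weight 34 and stock limits:
- 2×sack of grain + 2×box of bearings + 1×bundle of pipes: weight 33, value 139
- 1×bale of cotton + 3×box of bearings + 1×bundle of pipes: weight 33, value 138
- 1×sack of grain + 3×box of bearings + 1×bundle of pipes: weight 29, value 129
Best: $139.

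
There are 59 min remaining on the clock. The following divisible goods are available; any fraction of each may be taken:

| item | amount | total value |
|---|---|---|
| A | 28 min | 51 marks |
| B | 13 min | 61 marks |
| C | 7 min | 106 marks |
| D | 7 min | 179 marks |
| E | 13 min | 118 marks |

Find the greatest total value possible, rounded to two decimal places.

498.61

Take in order of value per unit:
- D (179/7 per unit): all 7 → value 179, running total 179.00
- C (106/7 per unit): all 7 → value 106, running total 285.00
- E (118/13 per unit): all 13 → value 118, running total 403.00
- B (61/13 per unit): all 13 → value 61, running total 464.00
- A (51/28 per unit): 19 of 28 → value 19×51/28 = 34.6071, running total 498.61
Total 498.61.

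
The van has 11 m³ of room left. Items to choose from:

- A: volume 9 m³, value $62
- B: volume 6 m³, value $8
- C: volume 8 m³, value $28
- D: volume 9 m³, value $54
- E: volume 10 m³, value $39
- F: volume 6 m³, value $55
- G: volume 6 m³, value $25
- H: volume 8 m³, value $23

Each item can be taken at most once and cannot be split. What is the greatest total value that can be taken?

Check high-value combinations within 11 m³:
- A: volume 9, value 62
- F: volume 6, value 55
- D: volume 9, value 54
- E: volume 10, value 39
- C: volume 8, value 28
Best: $62.

$62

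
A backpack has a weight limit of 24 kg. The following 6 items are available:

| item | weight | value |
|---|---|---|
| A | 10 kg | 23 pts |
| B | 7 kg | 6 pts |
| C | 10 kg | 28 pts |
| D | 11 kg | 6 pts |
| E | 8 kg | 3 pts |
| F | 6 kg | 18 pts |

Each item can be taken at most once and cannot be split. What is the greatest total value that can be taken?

52 pts

This is a 0/1 knapsack; check combinations near the capacity.
- B+C+F: weight 7+10+6=23, value 6+28+18=52
- A+C: weight 10+10=20, value 23+28=51
- C+E+F: weight 10+8+6=24, value 28+3+18=49
- A+B+F: weight 10+7+6=23, value 23+6+18=47
Best: 52 pts.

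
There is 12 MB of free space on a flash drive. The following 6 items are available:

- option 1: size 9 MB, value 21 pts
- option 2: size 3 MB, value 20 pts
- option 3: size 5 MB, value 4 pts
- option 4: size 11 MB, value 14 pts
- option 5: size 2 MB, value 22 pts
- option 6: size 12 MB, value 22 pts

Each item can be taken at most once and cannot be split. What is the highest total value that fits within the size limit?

46 pts

Check high-value combinations within 12 MB:
- option 2+option 3+option 5: size 3+5+2=10, value 20+4+22=46
- option 1+option 5: size 9+2=11, value 21+22=43
- option 2+option 5: size 3+2=5, value 20+22=42
Best: 46 pts.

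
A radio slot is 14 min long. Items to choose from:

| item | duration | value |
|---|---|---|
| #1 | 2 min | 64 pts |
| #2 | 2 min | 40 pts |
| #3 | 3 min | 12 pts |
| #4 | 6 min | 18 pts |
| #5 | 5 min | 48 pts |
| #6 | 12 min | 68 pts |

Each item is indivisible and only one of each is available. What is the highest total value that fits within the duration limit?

Check high-value combinations within 14 min:
- #1+#2+#3+#5: duration 2+2+3+5=12, value 64+40+12+48=164
- #1+#2+#5: duration 2+2+5=9, value 64+40+48=152
- #1+#2+#3+#4: duration 2+2+3+6=13, value 64+40+12+18=134
Best: 164 pts.

164 pts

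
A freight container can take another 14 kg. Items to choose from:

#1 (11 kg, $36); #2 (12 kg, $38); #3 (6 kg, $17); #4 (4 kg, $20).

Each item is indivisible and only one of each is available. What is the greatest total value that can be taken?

$38

Check high-value combinations within 14 kg:
- #2: weight 12, value 38
- #3+#4: weight 6+4=10, value 17+20=37
- #1: weight 11, value 36
- #4: weight 4, value 20
Best: $38.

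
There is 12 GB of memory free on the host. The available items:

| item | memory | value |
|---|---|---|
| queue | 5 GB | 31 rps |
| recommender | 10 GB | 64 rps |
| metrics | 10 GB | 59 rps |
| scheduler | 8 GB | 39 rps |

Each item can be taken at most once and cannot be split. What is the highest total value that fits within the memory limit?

64 rps

This is a 0/1 knapsack; check combinations near the capacity.
- recommender: memory 10, value 64
- metrics: memory 10, value 59
- scheduler: memory 8, value 39
- queue: memory 5, value 31
Best: 64 rps.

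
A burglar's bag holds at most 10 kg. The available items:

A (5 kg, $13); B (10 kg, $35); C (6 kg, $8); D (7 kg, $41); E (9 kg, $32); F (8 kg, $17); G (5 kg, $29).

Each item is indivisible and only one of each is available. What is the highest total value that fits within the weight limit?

This is a 0/1 knapsack; check combinations near the capacity.
- A+G: weight 5+5=10, value 13+29=42
- D: weight 7, value 41
- B: weight 10, value 35
Best: $42.

$42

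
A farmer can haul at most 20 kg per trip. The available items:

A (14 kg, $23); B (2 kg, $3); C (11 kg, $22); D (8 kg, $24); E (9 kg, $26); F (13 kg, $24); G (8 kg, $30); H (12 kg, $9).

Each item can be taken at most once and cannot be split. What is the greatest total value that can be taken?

$59

Check high-value combinations within 20 kg:
- B+E+G: weight 2+9+8=19, value 3+26+30=59
- B+D+G: weight 2+8+8=18, value 3+24+30=57
- E+G: weight 9+8=17, value 26+30=56
- D+G: weight 8+8=16, value 24+30=54
Best: $59.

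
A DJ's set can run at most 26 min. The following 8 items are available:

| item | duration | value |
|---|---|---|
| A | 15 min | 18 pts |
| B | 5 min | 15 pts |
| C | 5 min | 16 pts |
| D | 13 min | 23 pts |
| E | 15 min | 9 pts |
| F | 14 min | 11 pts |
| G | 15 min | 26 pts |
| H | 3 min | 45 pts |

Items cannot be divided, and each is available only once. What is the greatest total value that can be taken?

99 pts

Check high-value combinations within 26 min:
- B+C+D+H: duration 5+5+13+3=26, value 15+16+23+45=99
- C+G+H: duration 5+15+3=23, value 16+26+45=87
- B+G+H: duration 5+15+3=23, value 15+26+45=86
Best: 99 pts.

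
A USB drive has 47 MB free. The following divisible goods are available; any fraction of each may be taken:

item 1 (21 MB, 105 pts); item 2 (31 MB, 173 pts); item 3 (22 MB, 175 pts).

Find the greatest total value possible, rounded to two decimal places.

Take in order of value per unit:
- item 3 (175/22 per unit): all 22 → value 175, running total 175.00
- item 2 (173/31 per unit): 25 of 31 → value 25×173/31 = 139.5161, running total 314.52
Total 314.52.

314.52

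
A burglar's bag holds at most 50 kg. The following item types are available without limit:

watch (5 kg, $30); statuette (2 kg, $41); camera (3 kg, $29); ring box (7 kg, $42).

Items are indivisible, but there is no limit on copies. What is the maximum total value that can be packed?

Best value-per-unit is statuette at 41/2, and filling with it alone uses weight 25×2=50. No mix of the others beats 25×41 = 1025.

$1025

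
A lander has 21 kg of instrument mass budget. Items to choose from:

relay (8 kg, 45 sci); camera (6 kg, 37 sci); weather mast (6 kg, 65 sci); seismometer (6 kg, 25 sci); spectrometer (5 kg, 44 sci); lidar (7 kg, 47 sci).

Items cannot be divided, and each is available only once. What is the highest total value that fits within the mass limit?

157 sci

Check high-value combinations within 21 kg:
- relay+weather mast+lidar: mass 8+6+7=21, value 45+65+47=157
- weather mast+spectrometer+lidar: mass 6+5+7=18, value 65+44+47=156
- relay+weather mast+spectrometer: mass 8+6+5=19, value 45+65+44=154
- camera+weather mast+lidar: mass 6+6+7=19, value 37+65+47=149
Best: 157 sci.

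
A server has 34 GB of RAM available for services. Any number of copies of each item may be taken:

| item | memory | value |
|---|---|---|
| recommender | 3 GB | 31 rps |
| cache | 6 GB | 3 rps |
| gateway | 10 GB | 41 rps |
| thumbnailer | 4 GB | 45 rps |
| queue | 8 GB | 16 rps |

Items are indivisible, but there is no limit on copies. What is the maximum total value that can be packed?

377 rps

Best value-per-unit is thumbnailer at 45/4; filling with it alone gives 8×45 = 360.
Optimal mix: 2×recommender + 7×thumbnailer → memory 34, value 377.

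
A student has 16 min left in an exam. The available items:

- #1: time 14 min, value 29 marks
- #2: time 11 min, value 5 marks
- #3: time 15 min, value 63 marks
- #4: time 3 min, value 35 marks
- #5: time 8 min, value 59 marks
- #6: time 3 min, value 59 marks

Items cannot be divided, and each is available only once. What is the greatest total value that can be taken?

Check high-value combinations within 16 min:
- #4+#5+#6: time 3+8+3=14, value 35+59+59=153
- #5+#6: time 8+3=11, value 59+59=118
- #4+#6: time 3+3=6, value 35+59=94
Best: 153 marks.

153 marks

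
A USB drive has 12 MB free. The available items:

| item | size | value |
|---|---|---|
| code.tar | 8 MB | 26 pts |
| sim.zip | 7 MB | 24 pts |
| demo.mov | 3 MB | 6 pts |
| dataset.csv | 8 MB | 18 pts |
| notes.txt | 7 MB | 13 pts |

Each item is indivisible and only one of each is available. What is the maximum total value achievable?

32 pts

This is a 0/1 knapsack; check combinations near the capacity.
- code.tar+demo.mov: size 8+3=11, value 26+6=32
- sim.zip+demo.mov: size 7+3=10, value 24+6=30
- code.tar: size 8, value 26
- sim.zip: size 7, value 24
Best: 32 pts.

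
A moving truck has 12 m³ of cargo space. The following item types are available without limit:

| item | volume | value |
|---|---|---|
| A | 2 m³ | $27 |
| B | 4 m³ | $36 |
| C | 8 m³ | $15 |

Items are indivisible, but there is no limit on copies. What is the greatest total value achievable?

Best value-per-unit is A at 27/2, and filling with it alone uses volume 6×2=12. No mix of the others beats 6×27 = 162.

$162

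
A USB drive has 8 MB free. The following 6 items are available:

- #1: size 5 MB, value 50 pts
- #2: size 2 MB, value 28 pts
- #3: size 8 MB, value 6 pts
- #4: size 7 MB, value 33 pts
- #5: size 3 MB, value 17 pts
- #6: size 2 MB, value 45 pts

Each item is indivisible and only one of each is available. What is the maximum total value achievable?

95 pts

Check high-value combinations within 8 MB:
- #1+#6: size 5+2=7, value 50+45=95
- #2+#5+#6: size 2+3+2=7, value 28+17+45=90
- #1+#2: size 5+2=7, value 50+28=78
Best: 95 pts.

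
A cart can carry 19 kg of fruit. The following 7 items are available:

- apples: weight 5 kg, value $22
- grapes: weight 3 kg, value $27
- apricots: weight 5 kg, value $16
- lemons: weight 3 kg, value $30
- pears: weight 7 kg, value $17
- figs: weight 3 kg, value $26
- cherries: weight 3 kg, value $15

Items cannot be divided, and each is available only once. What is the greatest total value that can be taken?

Check high-value combinations within 19 kg:
- apples+grapes+apricots+lemons+figs: weight 5+3+5+3+3=19, value 22+27+16+30+26=121
- apples+grapes+lemons+figs+cherries: weight 5+3+3+3+3=17, value 22+27+30+26+15=120
- grapes+lemons+pears+figs+cherries: weight 3+3+7+3+3=19, value 27+30+17+26+15=115
- grapes+apricots+lemons+figs+cherries: weight 3+5+3+3+3=17, value 27+16+30+26+15=114
- apples+grapes+apricots+lemons+cherries: weight 5+3+5+3+3=19, value 22+27+16+30+15=110
Best: $121.

$121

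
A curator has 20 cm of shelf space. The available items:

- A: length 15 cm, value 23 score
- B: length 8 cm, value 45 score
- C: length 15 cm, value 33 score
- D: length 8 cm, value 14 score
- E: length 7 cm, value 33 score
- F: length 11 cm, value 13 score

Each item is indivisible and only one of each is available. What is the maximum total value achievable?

78 score

Check high-value combinations within 20 cm:
- B+E: length 8+7=15, value 45+33=78
- B+D: length 8+8=16, value 45+14=59
- B+F: length 8+11=19, value 45+13=58
- D+E: length 8+7=15, value 14+33=47
Best: 78 score.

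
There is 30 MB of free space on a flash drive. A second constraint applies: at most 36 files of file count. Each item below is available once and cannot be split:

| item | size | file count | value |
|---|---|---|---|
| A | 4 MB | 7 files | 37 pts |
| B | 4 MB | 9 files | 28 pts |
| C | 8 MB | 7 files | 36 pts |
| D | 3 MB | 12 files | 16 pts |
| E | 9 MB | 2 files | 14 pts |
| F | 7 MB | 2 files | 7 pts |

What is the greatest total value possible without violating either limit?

117 pts

Feasible sets respecting both limits:
- A+B+C+D: size 19, file count 35, value 117
- A+B+C+E: size 25, file count 25, value 115
- A+B+C+F: size 23, file count 25, value 108
- A+C+D+E: size 24, file count 28, value 103
Best: 117 pts.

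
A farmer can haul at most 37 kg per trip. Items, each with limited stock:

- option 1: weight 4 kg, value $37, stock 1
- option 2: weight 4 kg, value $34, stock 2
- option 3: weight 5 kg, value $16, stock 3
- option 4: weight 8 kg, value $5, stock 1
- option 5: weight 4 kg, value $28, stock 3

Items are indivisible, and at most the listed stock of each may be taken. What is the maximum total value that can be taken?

Best selections within weight 37 and stock limits:
- 1×option 1 + 2×option 2 + 2×option 3 + 3×option 5: weight 34, value 221
- 1×option 1 + 2×option 2 + 1×option 3 + 1×option 4 + 3×option 5: weight 37, value 210
- 1×option 1 + 2×option 2 + 3×option 3 + 2×option 5: weight 35, value 209
- 1×option 1 + 2×option 2 + 1×option 3 + 3×option 5: weight 29, value 205
Best: $221.

$221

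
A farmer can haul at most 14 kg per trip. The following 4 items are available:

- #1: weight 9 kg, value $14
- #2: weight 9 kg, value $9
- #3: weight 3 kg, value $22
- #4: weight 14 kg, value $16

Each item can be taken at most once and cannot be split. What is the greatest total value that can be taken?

$36

Check high-value combinations within 14 kg:
- #1+#3: weight 9+3=12, value 14+22=36
- #2+#3: weight 9+3=12, value 9+22=31
- #3: weight 3, value 22
Best: $36.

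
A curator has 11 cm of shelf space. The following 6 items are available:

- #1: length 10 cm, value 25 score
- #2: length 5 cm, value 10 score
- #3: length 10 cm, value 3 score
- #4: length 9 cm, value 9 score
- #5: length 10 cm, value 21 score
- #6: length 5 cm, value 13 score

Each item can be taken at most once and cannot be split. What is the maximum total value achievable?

Check high-value combinations within 11 cm:
- #1: length 10, value 25
- #2+#6: length 5+5=10, value 10+13=23
- #5: length 10, value 21
Best: 25 score.

25 score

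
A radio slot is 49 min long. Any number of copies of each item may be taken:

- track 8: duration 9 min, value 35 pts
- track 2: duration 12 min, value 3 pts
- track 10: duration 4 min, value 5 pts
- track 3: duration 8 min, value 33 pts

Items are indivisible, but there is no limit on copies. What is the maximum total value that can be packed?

Best value-per-unit is track 3 at 33/8; filling with it alone gives 6×33 = 198.
Optimal mix: 1×track 8 + 5×track 3 → duration 49, value 200.

200 pts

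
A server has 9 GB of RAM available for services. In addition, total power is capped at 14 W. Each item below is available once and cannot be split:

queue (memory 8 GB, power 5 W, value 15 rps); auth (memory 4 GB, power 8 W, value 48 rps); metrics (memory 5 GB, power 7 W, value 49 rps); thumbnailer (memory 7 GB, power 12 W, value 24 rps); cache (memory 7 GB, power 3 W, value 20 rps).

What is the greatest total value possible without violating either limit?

49 rps

Feasible sets respecting both limits:
- metrics: memory 5, power 7, value 49
- auth: memory 4, power 8, value 48
- thumbnailer: memory 7, power 12, value 24
- cache: memory 7, power 3, value 20
Best: 49 rps.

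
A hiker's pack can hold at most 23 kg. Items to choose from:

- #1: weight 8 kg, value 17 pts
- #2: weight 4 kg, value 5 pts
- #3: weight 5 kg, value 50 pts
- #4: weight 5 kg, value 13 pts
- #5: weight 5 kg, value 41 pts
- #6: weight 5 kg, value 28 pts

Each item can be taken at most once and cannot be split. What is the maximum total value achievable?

This is a 0/1 knapsack; check combinations near the capacity.
- #1+#3+#5+#6: weight 8+5+5+5=23, value 17+50+41+28=136
- #3+#4+#5+#6: weight 5+5+5+5=20, value 50+13+41+28=132
- #2+#3+#5+#6: weight 4+5+5+5=19, value 5+50+41+28=124
- #1+#3+#4+#5: weight 8+5+5+5=23, value 17+50+13+41=121
- #3+#5+#6: weight 5+5+5=15, value 50+41+28=119
Best: 136 pts.

136 pts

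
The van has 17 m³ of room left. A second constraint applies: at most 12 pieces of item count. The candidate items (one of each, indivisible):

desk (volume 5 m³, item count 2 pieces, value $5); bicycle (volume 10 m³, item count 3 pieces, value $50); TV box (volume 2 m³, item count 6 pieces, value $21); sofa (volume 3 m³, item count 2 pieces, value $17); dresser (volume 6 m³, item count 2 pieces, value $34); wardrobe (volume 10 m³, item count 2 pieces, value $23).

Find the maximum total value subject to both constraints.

$88

Feasible sets respecting both limits:
- bicycle+TV box+sofa: volume 15, item count 11, value 88
- bicycle+dresser: volume 16, item count 5, value 84
- desk+TV box+sofa+dresser: volume 16, item count 12, value 77
Best: $88.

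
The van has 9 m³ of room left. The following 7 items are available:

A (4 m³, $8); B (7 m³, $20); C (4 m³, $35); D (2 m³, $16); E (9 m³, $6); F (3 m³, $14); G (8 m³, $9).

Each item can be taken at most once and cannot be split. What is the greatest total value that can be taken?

Check high-value combinations within 9 m³:
- C+D+F: volume 4+2+3=9, value 35+16+14=65
- C+D: volume 4+2=6, value 35+16=51
- C+F: volume 4+3=7, value 35+14=49
- A+C: volume 4+4=8, value 8+35=43
Best: $65.

$65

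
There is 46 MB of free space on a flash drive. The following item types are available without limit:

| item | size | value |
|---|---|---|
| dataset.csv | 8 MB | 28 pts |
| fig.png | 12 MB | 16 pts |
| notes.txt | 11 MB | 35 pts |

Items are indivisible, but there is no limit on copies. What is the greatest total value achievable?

154 pts

Best value-per-unit is dataset.csv at 28/8; filling with it alone gives 5×28 = 140.
Optimal mix: 3×dataset.csv + 2×notes.txt → size 46, value 154.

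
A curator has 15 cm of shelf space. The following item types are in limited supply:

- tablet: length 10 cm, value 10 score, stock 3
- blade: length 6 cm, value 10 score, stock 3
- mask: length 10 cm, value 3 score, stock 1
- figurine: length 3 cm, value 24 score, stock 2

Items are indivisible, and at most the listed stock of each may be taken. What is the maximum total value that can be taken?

Top feasible selections:
- 1×blade + 2×figurine: length 12, value 58
- 2×figurine: length 6, value 48
- 2×blade + 1×figurine: length 15, value 44
- 1×blade + 1×figurine: length 9, value 34
Best: 58 score.

58 score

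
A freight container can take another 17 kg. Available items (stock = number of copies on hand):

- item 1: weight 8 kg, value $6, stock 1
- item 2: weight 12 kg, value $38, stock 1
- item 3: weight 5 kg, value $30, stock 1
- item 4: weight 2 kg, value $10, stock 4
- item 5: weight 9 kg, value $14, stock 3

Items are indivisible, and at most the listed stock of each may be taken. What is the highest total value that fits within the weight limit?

$70

Top feasible selections:
- 1×item 3 + 4×item 4: weight 13, value 70
- 1×item 2 + 1×item 3: weight 17, value 68
- 1×item 3 + 3×item 4: weight 11, value 60
- 1×item 2 + 2×item 4: weight 16, value 58
Best: $70.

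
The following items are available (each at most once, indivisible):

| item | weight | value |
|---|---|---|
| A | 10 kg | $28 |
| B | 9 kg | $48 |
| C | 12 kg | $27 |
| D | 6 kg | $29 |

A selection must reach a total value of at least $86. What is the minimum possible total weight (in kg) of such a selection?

25

Subsets with value ≥ 86, sorted by total weight:
- A+B+D: weight 25, value 105
- B+C+D: weight 27, value 104
- A+B+C: weight 31, value 103
Minimum weight: 25 kg.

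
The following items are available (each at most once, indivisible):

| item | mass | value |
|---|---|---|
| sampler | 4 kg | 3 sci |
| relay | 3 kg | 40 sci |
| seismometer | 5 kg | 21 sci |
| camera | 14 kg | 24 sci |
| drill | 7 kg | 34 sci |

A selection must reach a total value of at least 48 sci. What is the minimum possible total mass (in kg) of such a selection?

Subsets with value ≥ 48, sorted by total mass:
- relay+seismometer: mass 8, value 61
- relay+drill: mass 10, value 74
- sampler+relay+seismometer: mass 12, value 64
- seismometer+drill: mass 12, value 55
Minimum mass: 8 kg.

8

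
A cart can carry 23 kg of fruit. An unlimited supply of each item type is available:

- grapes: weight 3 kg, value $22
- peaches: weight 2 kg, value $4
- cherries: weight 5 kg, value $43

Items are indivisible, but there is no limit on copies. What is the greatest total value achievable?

$194

Best value-per-unit is cherries at 43/5; filling with it alone gives 4×43 = 172.
Optimal mix: 1×grapes + 4×cherries → weight 23, value 194.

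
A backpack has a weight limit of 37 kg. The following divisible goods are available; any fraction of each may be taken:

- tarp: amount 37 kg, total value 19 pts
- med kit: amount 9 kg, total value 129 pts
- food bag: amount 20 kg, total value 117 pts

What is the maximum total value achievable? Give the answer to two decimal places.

250.11

Take in order of value per unit:
- med kit (129/9 per unit): all 9 → value 129, running total 129.00
- food bag (117/20 per unit): all 20 → value 117, running total 246.00
- tarp (19/37 per unit): 8 of 37 → value 8×19/37 = 4.1081, running total 250.11
Total 250.11.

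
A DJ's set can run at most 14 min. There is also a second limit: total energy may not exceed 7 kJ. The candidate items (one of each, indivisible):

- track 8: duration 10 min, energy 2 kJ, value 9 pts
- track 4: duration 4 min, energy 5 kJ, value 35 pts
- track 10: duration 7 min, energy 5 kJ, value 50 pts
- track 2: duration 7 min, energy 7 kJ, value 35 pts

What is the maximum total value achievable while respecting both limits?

Feasible sets respecting both limits:
- track 10: duration 7, energy 5, value 50
- track 8+track 4: duration 14, energy 7, value 44
- track 4: duration 4, energy 5, value 35
Best: 50 pts.

50 pts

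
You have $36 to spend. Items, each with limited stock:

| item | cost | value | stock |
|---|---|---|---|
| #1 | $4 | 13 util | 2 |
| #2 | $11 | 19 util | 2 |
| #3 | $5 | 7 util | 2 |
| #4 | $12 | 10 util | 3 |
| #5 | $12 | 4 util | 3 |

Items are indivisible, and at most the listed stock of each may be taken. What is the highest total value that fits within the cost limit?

Top feasible selections:
- 2×#1 + 2×#2 + 1×#3: cost 35, value 71
- 1×#1 + 2×#2 + 2×#3: cost 36, value 65
- 2×#1 + 2×#2: cost 30, value 64
- 2×#1 + 1×#2 + 1×#3 + 1×#4: cost 36, value 62
Best: 71 util.

71 util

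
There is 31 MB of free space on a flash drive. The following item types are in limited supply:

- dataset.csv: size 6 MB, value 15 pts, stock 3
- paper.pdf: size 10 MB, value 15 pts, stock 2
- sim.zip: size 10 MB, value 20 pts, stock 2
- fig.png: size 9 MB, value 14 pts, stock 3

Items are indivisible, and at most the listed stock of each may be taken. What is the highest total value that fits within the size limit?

65 pts

Best selections within size 31 and stock limits:
- 3×dataset.csv + 1×sim.zip: size 28, value 65
- 2×dataset.csv + 1×sim.zip + 1×fig.png: size 31, value 64
Best: 65 pts.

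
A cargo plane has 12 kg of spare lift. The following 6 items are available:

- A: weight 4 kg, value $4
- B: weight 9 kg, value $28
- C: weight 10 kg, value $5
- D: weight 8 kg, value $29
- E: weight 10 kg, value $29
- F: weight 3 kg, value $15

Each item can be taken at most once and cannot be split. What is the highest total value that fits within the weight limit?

$44

Check high-value combinations within 12 kg:
- D+F: weight 8+3=11, value 29+15=44
- B+F: weight 9+3=12, value 28+15=43
- A+D: weight 4+8=12, value 4+29=33
Best: $44.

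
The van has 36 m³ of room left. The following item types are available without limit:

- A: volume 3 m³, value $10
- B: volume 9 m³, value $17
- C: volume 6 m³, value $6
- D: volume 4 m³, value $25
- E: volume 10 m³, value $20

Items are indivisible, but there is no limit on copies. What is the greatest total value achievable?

$225

Best value-per-unit is D at 25/4, and filling with it alone uses volume 9×4=36. No mix of the others beats 9×25 = 225.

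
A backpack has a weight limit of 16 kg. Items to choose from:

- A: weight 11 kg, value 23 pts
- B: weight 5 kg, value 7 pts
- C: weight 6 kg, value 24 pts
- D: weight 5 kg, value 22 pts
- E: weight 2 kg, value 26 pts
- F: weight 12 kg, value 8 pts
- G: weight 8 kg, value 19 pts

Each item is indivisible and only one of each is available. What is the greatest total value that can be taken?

Check high-value combinations within 16 kg:
- C+D+E: weight 6+5+2=13, value 24+22+26=72
- C+E+G: weight 6+2+8=16, value 24+26+19=69
- D+E+G: weight 5+2+8=15, value 22+26+19=67
Best: 72 pts.

72 pts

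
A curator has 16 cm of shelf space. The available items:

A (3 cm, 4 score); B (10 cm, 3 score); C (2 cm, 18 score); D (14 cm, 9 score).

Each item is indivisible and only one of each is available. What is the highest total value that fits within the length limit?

This is a 0/1 knapsack; check combinations near the capacity.
- C+D: length 2+14=16, value 18+9=27
- A+B+C: length 3+10+2=15, value 4+3+18=25
- A+C: length 3+2=5, value 4+18=22
- B+C: length 10+2=12, value 3+18=21
Best: 27 score.

27 score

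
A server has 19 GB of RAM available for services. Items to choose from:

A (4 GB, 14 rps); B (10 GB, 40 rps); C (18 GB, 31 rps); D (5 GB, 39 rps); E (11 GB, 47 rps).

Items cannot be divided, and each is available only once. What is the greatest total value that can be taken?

93 rps

Check high-value combinations within 19 GB:
- A+B+D: memory 4+10+5=19, value 14+40+39=93
- D+E: memory 5+11=16, value 39+47=86
- B+D: memory 10+5=15, value 40+39=79
- A+E: memory 4+11=15, value 14+47=61
Best: 93 rps.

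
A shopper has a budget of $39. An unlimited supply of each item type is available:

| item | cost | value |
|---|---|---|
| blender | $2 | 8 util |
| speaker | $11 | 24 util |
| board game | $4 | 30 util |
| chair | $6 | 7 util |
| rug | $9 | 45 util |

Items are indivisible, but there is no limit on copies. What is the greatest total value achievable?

Best value-per-unit is board game at 30/4; filling with it alone gives 9×30 = 270.
Optimal mix: 1×blender + 9×board game → cost 38, value 278.

278 util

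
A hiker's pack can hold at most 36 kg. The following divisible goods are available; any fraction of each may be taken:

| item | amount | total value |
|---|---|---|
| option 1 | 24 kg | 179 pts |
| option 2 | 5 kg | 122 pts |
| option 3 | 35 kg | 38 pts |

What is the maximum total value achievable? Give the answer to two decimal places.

308.60

Take in order of value per unit:
- option 2 (122/5 per unit): all 5 → value 122, running total 122.00
- option 1 (179/24 per unit): all 24 → value 179, running total 301.00
- option 3 (38/35 per unit): 7 of 35 → value 7×38/35 = 7.6000, running total 308.60
Total 308.60.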